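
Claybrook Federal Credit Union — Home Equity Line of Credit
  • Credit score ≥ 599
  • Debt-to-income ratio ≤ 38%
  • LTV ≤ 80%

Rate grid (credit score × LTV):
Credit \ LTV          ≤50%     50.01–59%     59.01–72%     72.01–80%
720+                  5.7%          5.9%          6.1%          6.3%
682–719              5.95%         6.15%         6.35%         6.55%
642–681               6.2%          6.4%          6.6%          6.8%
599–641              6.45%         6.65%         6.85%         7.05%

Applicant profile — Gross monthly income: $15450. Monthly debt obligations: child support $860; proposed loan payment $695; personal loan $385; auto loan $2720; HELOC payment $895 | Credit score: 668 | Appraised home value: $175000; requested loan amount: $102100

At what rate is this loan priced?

6.4%

Credit score 668 ≥ 599; Total monthly debts = (860 + 695 + 385 + 2,720 + 895) = 5,555. DTI = 5,555/15,450 = 36% ≤ 38%
LTV = 102,100/175,000 = 58.3% ≤ 80%
Row: 668 falls in 642–681. Column: 58.3% falls in 50.01–59%. Rate = 6.4%.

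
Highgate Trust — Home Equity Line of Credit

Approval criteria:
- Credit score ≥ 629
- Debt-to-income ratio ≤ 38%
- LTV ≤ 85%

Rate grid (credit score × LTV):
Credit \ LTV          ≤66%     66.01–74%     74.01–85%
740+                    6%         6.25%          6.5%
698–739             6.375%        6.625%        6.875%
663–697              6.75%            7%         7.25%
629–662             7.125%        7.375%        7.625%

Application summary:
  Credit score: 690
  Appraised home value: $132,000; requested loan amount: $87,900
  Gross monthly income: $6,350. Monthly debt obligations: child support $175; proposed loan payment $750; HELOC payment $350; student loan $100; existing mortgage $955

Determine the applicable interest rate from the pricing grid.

7%

Credit score 690 ≥ 629; Total monthly debts = (175 + 750 + 350 + 100 + 955) = 2,330. DTI: 2,330 ÷ 6,350 = 36.7%, within the 38% cap
LTV: 87,900 ÷ 132,000 = 66.6%, within 85% cap
Credit 690 → row 663–697; LTV 66.6% → column 66.01–74%. Grid cell → 7%.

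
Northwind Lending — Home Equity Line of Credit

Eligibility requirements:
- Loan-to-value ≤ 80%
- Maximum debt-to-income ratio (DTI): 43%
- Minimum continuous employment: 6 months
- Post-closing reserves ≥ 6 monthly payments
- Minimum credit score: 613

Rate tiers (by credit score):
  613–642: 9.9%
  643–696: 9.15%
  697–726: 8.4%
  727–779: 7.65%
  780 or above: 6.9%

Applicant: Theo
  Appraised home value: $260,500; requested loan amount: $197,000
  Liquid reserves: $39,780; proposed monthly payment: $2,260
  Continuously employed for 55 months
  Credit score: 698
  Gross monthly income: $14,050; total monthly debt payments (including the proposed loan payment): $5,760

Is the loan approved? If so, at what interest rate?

Credit score 698 ≥ 613 (meets minimum)
Reserves = 39,780/2,260 = 17.6 months ≥ 6
LTV = 197,000/260,500 = 75.6% ≤ 80%
DTI = 5,760/14,050 = 41% ≤ 43%
Employment 55 ≥ 6 months
All requirements met. Score 698 falls in the 697–726 tier → 8.4%.

Approved at 8.4%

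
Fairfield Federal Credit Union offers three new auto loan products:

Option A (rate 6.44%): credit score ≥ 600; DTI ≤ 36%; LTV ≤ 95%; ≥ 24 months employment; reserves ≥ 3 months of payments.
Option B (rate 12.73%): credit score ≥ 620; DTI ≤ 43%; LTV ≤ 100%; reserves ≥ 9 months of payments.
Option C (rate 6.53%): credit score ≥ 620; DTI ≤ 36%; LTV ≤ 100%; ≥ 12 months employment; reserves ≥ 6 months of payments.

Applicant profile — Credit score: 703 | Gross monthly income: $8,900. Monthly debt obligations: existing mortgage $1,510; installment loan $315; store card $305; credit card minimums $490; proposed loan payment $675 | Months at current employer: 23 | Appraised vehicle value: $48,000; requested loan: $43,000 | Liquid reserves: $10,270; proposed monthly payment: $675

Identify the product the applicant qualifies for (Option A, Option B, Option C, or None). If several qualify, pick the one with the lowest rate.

Option B

Total debts = (1,510 + 315 + 305 + 490 + 675) = 3,295; DTI = 3,295/8,900 = 37%.
LTV = 43,000/48,000 = 89.6%.
Reserves = 10,270/675 = 15.2 months.
Option A: score 703 ≥ 600; DTI 37% > 36%; LTV 89.6% ≤ 95%; employment 23 < 24 mo; reserves 15.2 ≥ 3 mo → does not qualify.
Option B: score 703 ≥ 620; DTI 37% ≤ 43%; LTV 89.6% ≤ 100%; reserves 15.2 ≥ 9 mo → qualifies.
Option C: score 703 ≥ 620; DTI 37% > 36%; LTV 89.6% ≤ 100%; employment 23 ≥ 12 mo; reserves 15.2 ≥ 6 mo → does not qualify.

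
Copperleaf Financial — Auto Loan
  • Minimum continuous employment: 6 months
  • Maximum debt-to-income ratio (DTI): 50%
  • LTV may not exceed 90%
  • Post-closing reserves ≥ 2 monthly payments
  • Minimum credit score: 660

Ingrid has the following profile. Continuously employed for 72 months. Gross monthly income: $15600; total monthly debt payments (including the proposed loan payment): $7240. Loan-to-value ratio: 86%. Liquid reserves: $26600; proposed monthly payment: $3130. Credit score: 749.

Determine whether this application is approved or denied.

Approved

Employment 72 ≥ 6 months
Debt-to-income = 7,240/15,600 = 46.4% — meets 50% limit
LTV 86% — within 90%
Reserves: 26,600 ÷ 3,130 = 8.5 months (meets 2-month minimum)
Credit score 749 ≥ 660 (meets)
All criteria satisfied.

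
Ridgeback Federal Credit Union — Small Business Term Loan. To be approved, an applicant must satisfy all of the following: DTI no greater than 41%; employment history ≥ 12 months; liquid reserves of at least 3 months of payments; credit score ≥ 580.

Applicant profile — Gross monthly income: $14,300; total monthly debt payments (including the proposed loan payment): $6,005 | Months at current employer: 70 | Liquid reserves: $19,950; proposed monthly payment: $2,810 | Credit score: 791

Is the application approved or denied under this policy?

Denied

DTI: 6,005 ÷ 14,300 = 42%, exceeds the 41% cap
Employment 70 ≥ 12 months
Liquid reserves cover 19,950/2,810 = 7.1 months — ≥ 3 required
Credit score 791 ≥ 580 (meets)
Fails on DTI.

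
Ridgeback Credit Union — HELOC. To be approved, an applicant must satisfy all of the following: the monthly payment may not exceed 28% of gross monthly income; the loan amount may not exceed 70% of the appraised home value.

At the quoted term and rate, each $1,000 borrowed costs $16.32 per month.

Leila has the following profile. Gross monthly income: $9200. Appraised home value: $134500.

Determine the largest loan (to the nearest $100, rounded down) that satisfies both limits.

Payment cap: 28% × $9,200 = $2,576/month.
At $16.32 per $1,000, that supports 2,576/16.32 × 1,000 ≈ $157,843 → $157,800.
LTV cap: 70% × $134,500 = $94,150 → $94,100.
Binding constraint: loan-to-value.

$94,100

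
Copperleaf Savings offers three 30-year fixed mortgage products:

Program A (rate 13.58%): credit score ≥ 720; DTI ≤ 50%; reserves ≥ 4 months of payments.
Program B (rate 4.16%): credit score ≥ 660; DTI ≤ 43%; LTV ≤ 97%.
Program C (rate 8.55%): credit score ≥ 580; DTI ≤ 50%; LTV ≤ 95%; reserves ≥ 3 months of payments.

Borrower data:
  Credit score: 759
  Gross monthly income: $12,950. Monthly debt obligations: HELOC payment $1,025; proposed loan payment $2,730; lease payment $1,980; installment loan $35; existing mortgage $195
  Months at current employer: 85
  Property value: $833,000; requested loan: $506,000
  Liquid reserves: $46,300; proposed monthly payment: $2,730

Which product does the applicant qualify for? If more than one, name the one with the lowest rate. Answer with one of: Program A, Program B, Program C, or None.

Total debts = (1,025 + 2,730 + 1,980 + 35 + 195) = 5,965; DTI = 5,965/12,950 = 46.1%.
LTV = 506,000/833,000 = 60.7%.
Reserves = 46,300/2,730 = 17.0 months.
Program A: score 759 ≥ 720; DTI 46.1% ≤ 50%; reserves 17.0 ≥ 4 mo → qualifies.
Program B: score 759 ≥ 660; DTI 46.1% > 43%; LTV 60.7% ≤ 97% → does not qualify.
Program C: score 759 ≥ 580; DTI 46.1% ≤ 50%; LTV 60.7% ≤ 95%; reserves 17.0 ≥ 3 mo → qualifies.
Qualifying: Program A, Program C. Lowest rate is 8.55% → Program C.

Program C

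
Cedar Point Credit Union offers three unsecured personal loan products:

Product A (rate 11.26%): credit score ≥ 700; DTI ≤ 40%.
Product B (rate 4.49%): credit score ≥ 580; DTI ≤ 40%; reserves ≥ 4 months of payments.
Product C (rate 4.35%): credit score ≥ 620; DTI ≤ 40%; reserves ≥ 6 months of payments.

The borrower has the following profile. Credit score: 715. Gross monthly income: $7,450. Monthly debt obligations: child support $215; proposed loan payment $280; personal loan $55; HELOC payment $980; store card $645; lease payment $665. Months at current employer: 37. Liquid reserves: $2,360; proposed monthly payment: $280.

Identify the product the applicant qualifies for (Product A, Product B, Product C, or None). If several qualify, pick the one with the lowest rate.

Product C

Total debts = (215 + 280 + 55 + 980 + 645 + 665) = 2,840; DTI = 2,840/7,450 = 38.1%.
Reserves = 2,360/280 = 8.4 months.
Product A: score 715 ≥ 700; DTI 38.1% ≤ 40% → qualifies.
Product B: score 715 ≥ 580; DTI 38.1% ≤ 40%; reserves 8.4 ≥ 4 mo → qualifies.
Product C: score 715 ≥ 620; DTI 38.1% ≤ 40%; reserves 8.4 ≥ 6 mo → qualifies.
Qualifying: Product A, Product B, Product C. Lowest rate is 4.35% → Product C.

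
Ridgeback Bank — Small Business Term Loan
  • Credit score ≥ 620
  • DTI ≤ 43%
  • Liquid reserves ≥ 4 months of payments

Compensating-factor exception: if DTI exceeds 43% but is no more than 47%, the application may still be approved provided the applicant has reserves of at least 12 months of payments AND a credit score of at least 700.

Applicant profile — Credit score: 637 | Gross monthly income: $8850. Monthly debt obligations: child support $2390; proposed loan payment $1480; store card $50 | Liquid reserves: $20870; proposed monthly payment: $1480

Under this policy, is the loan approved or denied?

Credit score 637 ≥ 620 (meets base)
Total debts = (2,390 + 1,480 + 50) = 3,920. DTI = 3,920/8,850 = 44.3% > 43% — standard DTI limit exceeded.
Reserves = 20,870/1,480 = 14.1 months ≥ 4
44.3% falls in the override range (43%–47%), so the compensating-factor test applies.
Reserves 14.1 ≥ 12 months; credit score 637 < 700.
Override conditions not both satisfied; exception does not apply.

Denied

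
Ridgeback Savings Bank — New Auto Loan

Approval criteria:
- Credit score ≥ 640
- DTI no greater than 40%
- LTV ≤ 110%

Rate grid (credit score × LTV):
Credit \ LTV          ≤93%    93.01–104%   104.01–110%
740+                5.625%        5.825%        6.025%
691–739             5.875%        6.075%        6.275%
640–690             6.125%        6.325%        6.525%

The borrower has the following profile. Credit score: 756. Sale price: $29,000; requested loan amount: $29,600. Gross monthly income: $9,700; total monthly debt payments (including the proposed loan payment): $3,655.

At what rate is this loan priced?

5.825%

Credit score 756 ≥ 640; DTI: 3,655 ÷ 9,700 = 37.7%, within the 40% cap
LTV: 29,600 ÷ 29,000 = 102.1%, within 110% cap
Credit 756 → row 740+; LTV 102.1% → column 93.01–104%. Grid cell → 5.825%.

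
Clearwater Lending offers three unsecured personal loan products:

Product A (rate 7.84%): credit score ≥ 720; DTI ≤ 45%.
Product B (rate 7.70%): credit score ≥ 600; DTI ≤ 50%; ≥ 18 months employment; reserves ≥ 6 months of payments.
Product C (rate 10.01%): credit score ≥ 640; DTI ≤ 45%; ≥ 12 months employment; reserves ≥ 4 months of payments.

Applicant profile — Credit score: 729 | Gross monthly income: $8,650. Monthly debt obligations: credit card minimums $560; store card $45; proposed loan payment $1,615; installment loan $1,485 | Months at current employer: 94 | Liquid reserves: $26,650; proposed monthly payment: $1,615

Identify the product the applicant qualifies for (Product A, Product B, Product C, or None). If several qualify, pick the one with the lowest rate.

Total debts = (560 + 45 + 1,615 + 1,485) = 3,705; DTI = 3,705/8,650 = 42.8%.
Reserves = 26,650/1,615 = 16.5 months.
Product A: score 729 ≥ 720; DTI 42.8% ≤ 45% → qualifies.
Product B: score 729 ≥ 600; DTI 42.8% ≤ 50%; employment 94 ≥ 18 mo; reserves 16.5 ≥ 6 mo → qualifies.
Product C: score 729 ≥ 640; DTI 42.8% ≤ 45%; employment 94 ≥ 12 mo; reserves 16.5 ≥ 4 mo → qualifies.
Qualifying: Product A, Product B, Product C. Lowest rate is 7.70% → Product B.

Product B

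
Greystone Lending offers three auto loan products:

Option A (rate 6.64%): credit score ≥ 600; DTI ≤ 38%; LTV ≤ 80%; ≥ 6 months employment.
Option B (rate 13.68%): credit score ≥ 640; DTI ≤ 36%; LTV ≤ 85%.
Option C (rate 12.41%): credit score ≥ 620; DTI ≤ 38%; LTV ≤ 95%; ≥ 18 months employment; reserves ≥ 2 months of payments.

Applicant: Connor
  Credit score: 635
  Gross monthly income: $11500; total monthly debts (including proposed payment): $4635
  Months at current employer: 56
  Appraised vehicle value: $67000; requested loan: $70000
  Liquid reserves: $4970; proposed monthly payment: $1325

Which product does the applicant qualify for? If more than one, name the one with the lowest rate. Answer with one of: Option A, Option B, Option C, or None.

None

DTI = 4,635/11,500 = 40.3%.
LTV = 70,000/67,000 = 104.5%.
Reserves = 4,970/1,325 = 3.8 months.
Option A: score 635 ≥ 600; DTI 40.3% > 38%; LTV 104.5% > 80%; employment 56 ≥ 6 mo → does not qualify.
Option B: score 635 < 640; DTI 40.3% > 36%; LTV 104.5% > 85% → does not qualify.
Option C: score 635 ≥ 620; DTI 40.3% > 38%; LTV 104.5% > 95%; employment 56 ≥ 18 mo; reserves 3.8 ≥ 2 mo → does not qualify.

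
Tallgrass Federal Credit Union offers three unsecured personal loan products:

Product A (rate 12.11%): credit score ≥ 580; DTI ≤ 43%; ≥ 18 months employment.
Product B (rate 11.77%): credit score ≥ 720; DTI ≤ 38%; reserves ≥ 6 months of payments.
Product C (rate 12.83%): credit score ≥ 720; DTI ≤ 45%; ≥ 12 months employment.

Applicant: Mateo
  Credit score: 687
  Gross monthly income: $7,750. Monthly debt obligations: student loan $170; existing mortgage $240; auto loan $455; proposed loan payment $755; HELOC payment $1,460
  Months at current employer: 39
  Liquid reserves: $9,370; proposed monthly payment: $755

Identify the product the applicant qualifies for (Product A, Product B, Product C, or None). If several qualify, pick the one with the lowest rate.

Product A

Total debts = (170 + 240 + 455 + 755 + 1,460) = 3,080; DTI = 3,080/7,750 = 39.7%.
Reserves = 9,370/755 = 12.4 months.
Product A: score 687 ≥ 580; DTI 39.7% ≤ 43%; employment 39 ≥ 18 mo → qualifies.
Product B: score 687 < 720; DTI 39.7% > 38%; reserves 12.4 ≥ 6 mo → does not qualify.
Product C: score 687 < 720; DTI 39.7% ≤ 45%; employment 39 ≥ 12 mo → does not qualify.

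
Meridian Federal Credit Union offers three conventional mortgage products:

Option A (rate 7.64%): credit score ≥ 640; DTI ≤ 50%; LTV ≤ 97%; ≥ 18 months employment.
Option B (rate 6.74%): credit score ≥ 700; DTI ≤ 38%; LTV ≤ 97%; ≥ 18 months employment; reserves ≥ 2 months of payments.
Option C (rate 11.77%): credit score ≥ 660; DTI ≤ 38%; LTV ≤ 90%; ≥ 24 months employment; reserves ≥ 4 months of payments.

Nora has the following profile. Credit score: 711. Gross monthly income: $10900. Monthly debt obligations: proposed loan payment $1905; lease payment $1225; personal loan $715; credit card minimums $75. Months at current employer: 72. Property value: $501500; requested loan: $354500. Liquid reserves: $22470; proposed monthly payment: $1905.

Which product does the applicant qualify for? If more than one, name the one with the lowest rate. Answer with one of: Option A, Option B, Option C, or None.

Option B

Total debts = (1,905 + 1,225 + 715 + 75) = 3,920; DTI = 3,920/10,900 = 36%.
LTV = 354,500/501,500 = 70.7%.
Reserves = 22,470/1,905 = 11.8 months.
Option A: score 711 ≥ 640; DTI 36% ≤ 50%; LTV 70.7% ≤ 97%; employment 72 ≥ 18 mo → qualifies.
Option B: score 711 ≥ 700; DTI 36% ≤ 38%; LTV 70.7% ≤ 97%; employment 72 ≥ 18 mo; reserves 11.8 ≥ 2 mo → qualifies.
Option C: score 711 ≥ 660; DTI 36% ≤ 38%; LTV 70.7% ≤ 90%; employment 72 ≥ 24 mo; reserves 11.8 ≥ 4 mo → qualifies.
Qualifying: Option A, Option B, Option C. Lowest rate is 6.74% → Option B.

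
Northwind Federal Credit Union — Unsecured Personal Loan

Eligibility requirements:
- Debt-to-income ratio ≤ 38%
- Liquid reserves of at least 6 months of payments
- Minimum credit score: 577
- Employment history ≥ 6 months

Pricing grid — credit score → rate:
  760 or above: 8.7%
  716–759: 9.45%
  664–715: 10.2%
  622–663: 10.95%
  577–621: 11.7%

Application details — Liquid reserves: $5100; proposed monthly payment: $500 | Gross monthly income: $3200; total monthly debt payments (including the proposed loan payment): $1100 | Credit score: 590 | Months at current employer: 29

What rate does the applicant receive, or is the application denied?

Approved at 11.7%

Credit score 590 ≥ 577 (meets minimum)
Liquid reserves cover 5,100/500 = 10.2 months — ≥ 6 required
Debt-to-income = 1,100/3,200 = 34.4% — meets 38% limit
Employment 29 ≥ 6 months
All requirements met. Score 590 falls in the 577–621 tier → 11.7%.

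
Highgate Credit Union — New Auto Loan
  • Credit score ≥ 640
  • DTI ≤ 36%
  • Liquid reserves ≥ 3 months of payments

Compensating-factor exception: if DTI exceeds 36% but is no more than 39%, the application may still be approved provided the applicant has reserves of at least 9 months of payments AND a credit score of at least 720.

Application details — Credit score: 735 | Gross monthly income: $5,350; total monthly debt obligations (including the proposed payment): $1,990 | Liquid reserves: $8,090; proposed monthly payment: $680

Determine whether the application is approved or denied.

Approved

Credit score 735 ≥ 640 (meets base)
DTI = 1,990/5,350 = 37.2% > 36% — standard DTI limit exceeded.
Reserves = 8,090/680 = 11.9 months ≥ 3
DTI 37.2% is within the 36%–39% exception band; checking compensating factors.
Override check — reserves: 11.9 mo (ok); score: 735 (ok).
Both compensating conditions met → exception applies.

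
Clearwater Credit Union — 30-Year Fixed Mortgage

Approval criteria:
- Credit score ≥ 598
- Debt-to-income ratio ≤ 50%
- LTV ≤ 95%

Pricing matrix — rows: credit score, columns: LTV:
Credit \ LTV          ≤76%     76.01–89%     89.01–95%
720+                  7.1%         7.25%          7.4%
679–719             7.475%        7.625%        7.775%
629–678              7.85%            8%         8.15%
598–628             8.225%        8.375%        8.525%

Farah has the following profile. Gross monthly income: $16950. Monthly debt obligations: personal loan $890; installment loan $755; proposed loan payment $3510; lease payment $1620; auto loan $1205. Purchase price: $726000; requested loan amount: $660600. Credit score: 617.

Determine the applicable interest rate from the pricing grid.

Credit score 617 ≥ 598; Total monthly debts = (890 + 755 + 3,510 + 1,620 + 1,205) = 7,980. DTI: 7,980 ÷ 16,950 = 47.1%, within the 50% cap
LTV = 660,600/726,000 = 91% ≤ 95%
Credit 617 → row 598–628; LTV 91% → column 89.01–95%. Grid cell → 8.525%.

8.525%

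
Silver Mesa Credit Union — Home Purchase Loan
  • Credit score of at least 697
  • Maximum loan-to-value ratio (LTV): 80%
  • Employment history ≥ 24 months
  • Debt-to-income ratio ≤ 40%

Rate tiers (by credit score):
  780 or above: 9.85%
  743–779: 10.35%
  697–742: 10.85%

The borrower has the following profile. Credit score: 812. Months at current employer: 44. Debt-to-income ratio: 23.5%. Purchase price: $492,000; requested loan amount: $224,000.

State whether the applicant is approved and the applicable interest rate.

Credit score 812 ≥ 697 (meets minimum)
Employment 44 ≥ 24 months
Loan-to-value = 224,000/492,000 = 45.5% — pass (80% max)
DTI 23.5% ≤ 40%
All requirements met. Score 812 falls in the 780 or above tier → 9.85%.

Approved at 9.85%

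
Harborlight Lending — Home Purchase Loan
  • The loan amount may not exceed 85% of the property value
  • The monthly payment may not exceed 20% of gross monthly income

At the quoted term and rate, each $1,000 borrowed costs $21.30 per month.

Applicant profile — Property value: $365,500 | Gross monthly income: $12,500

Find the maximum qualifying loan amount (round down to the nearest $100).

Payment cap: 20% × $12,500 = $2,500/month.
At $21.30 per $1,000, that supports 2,500/21.30 × 1,000 ≈ $117,370 → $117,300.
LTV cap: 85% × $365,500 = $310,675 → $310,600.
Binding constraint: payment-to-income.

$117,300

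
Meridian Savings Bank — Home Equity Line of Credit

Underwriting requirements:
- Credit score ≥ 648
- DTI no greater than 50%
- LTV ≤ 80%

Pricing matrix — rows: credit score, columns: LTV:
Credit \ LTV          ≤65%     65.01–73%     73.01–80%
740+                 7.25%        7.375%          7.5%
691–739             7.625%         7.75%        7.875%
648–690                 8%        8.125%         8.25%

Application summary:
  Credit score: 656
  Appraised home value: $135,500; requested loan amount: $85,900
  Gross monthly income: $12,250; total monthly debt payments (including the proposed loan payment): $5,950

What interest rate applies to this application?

8%

Credit score 656 ≥ 648; DTI: 5,950 ÷ 12,250 = 48.6%, within the 50% cap
Loan-to-value = 85,900/135,500 = 63.4% — pass (80% max)
Credit 656 → row 648–690; LTV 63.4% → column ≤65%. Grid cell → 8%.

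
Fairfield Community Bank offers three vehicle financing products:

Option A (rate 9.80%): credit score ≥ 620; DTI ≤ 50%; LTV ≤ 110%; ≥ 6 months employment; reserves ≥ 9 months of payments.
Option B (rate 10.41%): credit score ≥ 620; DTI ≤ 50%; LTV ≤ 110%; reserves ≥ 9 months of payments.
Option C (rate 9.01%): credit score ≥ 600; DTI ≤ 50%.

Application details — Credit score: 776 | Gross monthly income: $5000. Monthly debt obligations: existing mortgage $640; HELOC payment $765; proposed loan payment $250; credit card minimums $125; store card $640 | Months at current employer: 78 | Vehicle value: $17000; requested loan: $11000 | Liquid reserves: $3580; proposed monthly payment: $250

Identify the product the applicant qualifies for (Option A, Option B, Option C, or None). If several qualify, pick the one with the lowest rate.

Option C

Total debts = (640 + 765 + 250 + 125 + 640) = 2,420; DTI = 2,420/5,000 = 48.4%.
LTV = 11,000/17,000 = 64.7%.
Reserves = 3,580/250 = 14.3 months.
Option A: score 776 ≥ 620; DTI 48.4% ≤ 50%; LTV 64.7% ≤ 110%; employment 78 ≥ 6 mo; reserves 14.3 ≥ 9 mo → qualifies.
Option B: score 776 ≥ 620; DTI 48.4% ≤ 50%; LTV 64.7% ≤ 110%; reserves 14.3 ≥ 9 mo → qualifies.
Option C: score 776 ≥ 600; DTI 48.4% ≤ 50% → qualifies.
Qualifying: Option A, Option B, Option C. Lowest rate is 9.01% → Option C.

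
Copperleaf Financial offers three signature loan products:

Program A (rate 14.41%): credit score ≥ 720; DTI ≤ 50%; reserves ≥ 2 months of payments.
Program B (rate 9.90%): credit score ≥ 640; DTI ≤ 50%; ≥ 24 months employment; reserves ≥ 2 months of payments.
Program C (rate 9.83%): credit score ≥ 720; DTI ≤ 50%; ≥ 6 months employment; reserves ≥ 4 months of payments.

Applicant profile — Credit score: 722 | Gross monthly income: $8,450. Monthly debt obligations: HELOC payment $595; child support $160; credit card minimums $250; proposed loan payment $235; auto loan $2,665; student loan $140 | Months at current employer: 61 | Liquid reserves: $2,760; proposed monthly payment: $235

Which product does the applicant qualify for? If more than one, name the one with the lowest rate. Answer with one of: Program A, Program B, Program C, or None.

Total debts = (595 + 160 + 250 + 235 + 2,665 + 140) = 4,045; DTI = 4,045/8,450 = 47.9%.
Reserves = 2,760/235 = 11.7 months.
Program A: score 722 ≥ 720; DTI 47.9% ≤ 50%; reserves 11.7 ≥ 2 mo → qualifies.
Program B: score 722 ≥ 640; DTI 47.9% ≤ 50%; employment 61 ≥ 24 mo; reserves 11.7 ≥ 2 mo → qualifies.
Program C: score 722 ≥ 720; DTI 47.9% ≤ 50%; employment 61 ≥ 6 mo; reserves 11.7 ≥ 4 mo → qualifies.
Qualifying: Program A, Program B, Program C. Lowest rate is 9.83% → Program C.

Program C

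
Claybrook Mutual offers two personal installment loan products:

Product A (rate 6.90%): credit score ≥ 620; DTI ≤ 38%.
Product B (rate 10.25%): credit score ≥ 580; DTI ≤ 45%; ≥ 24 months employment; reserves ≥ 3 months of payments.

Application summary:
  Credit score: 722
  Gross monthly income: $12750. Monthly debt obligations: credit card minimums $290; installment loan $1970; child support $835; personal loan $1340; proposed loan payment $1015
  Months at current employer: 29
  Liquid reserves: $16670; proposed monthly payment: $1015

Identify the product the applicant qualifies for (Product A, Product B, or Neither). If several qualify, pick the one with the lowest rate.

Total debts = (290 + 1,970 + 835 + 1,340 + 1,015) = 5,450; DTI = 5,450/12,750 = 42.7%.
Reserves = 16,670/1,015 = 16.4 months.
Product A: score 722 ≥ 620; DTI 42.7% > 38% → does not qualify.
Product B: score 722 ≥ 580; DTI 42.7% ≤ 45%; employment 29 ≥ 24 mo; reserves 16.4 ≥ 3 mo → qualifies.

Product B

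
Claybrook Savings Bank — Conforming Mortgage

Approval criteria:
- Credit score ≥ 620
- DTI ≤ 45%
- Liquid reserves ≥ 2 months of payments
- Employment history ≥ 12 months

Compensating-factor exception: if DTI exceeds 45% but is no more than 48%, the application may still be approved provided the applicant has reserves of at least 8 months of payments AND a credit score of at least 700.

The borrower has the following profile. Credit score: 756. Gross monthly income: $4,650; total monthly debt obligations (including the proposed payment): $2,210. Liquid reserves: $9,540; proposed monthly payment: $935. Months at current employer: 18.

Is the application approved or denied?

Approved

Credit score 756 ≥ 620 (meets base)
DTI: 2,210 ÷ 4,650 = 47.5%, over the 45% base limit.
Reserves = 9,540/935 = 10.2 months ≥ 2
Employment 18 ≥ 12 months
DTI 47.5% is within the 45%–48% exception band; checking compensating factors.
Reserves 10.2 ≥ 8 months; credit score 756 ≥ 700.
Both compensating conditions met → exception applies.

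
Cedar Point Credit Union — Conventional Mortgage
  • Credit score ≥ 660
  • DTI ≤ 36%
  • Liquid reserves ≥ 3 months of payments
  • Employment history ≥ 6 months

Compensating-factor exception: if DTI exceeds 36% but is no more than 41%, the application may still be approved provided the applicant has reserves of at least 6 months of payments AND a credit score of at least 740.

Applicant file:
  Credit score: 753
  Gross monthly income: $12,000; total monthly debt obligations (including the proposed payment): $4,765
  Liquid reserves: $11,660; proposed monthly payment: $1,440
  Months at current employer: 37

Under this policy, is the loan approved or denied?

Approved

Credit score 753 ≥ 660 (meets base)
DTI = 4,765/12,000 = 39.7% > 36% — standard DTI limit exceeded.
Reserves: 11,660 ÷ 1,440 = 8.1 months (meets 3-month minimum)
Employment 37 ≥ 6 months
39.7% falls in the override range (36%–41%), so the compensating-factor test applies.
Reserves 8.1 ≥ 6 months; credit score 753 ≥ 740.
Both override conditions satisfied; DTI exception granted.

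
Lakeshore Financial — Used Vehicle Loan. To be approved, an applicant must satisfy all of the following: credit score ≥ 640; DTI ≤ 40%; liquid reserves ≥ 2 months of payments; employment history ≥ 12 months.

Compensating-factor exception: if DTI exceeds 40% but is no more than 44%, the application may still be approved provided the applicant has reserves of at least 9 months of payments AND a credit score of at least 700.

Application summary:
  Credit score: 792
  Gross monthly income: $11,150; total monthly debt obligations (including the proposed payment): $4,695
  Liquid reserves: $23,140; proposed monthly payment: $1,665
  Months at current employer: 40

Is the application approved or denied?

Approved

Credit score 792 ≥ 640 (meets base)
DTI = 4,695/11,150 = 42.1% > 40% — standard DTI limit exceeded.
Liquid reserves cover 23,140/1,665 = 13.9 months — ≥ 2 required
Employment 40 ≥ 12 months
42.1% falls in the override range (40%–44%), so the compensating-factor test applies.
Override check — reserves: 13.9 mo (ok); score: 792 (ok).
Both override conditions satisfied; DTI exception granted.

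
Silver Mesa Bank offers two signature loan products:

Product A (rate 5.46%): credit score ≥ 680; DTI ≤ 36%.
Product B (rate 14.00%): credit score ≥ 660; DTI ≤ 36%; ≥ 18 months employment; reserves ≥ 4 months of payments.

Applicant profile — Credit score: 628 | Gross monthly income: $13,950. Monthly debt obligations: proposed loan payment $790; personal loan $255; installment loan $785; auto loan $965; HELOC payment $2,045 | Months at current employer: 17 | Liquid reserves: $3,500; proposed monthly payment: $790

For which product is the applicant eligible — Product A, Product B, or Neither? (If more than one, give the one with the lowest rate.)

Neither

Total debts = (790 + 255 + 785 + 965 + 2,045) = 4,840; DTI = 4,840/13,950 = 34.7%.
Reserves = 3,500/790 = 4.4 months.
Product A: score 628 < 680; DTI 34.7% ≤ 36% → does not qualify.
Product B: score 628 < 660; DTI 34.7% ≤ 36%; employment 17 < 18 mo; reserves 4.4 ≥ 4 mo → does not qualify.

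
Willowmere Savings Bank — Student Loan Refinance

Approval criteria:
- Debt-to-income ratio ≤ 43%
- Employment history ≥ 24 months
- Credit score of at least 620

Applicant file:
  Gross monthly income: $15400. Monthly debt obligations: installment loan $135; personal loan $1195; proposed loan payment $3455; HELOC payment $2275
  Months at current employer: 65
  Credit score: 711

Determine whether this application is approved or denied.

Denied

Total monthly debts = (135 + 1,195 + 3,455 + 2,275) = 7,060. DTI = 7,060/15,400 = 45.8% > 43%
Employment 65 ≥ 24 months
Credit score 711 ≥ 620 (meets)
Fails on DTI.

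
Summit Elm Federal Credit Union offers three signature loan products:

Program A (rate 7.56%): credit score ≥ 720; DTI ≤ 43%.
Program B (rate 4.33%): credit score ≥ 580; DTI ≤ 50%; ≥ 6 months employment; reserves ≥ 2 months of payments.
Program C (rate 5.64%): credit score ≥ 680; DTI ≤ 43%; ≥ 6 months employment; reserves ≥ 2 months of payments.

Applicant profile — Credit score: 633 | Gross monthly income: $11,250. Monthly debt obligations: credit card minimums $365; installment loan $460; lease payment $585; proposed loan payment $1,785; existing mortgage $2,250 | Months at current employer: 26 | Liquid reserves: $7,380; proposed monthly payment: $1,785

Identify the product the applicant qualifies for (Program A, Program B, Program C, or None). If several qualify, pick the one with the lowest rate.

Total debts = (365 + 460 + 585 + 1,785 + 2,250) = 5,445; DTI = 5,445/11,250 = 48.4%.
Reserves = 7,380/1,785 = 4.1 months.
Program A: score 633 < 720; DTI 48.4% > 43% → does not qualify.
Program B: score 633 ≥ 580; DTI 48.4% ≤ 50%; employment 26 ≥ 6 mo; reserves 4.1 ≥ 2 mo → qualifies.
Program C: score 633 < 680; DTI 48.4% > 43%; employment 26 ≥ 6 mo; reserves 4.1 ≥ 2 mo → does not qualify.

Program B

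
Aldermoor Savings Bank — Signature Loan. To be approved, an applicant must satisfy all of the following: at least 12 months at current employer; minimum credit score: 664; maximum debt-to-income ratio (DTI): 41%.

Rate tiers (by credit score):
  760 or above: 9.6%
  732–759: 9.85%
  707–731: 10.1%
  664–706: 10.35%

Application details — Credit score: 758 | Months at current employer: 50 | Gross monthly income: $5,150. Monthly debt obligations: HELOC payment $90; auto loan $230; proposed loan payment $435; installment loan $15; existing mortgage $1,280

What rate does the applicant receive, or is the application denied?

Approved at 9.85%

Credit score 758 ≥ 664 (meets minimum)
Employment 50 ≥ 12 months
Total monthly debts = (90 + 230 + 435 + 15 + 1,280) = 2,050. Debt-to-income = 2,050/5,150 = 39.8% — meets 41% limit
All requirements met. Score 758 falls in the 732–759 tier → 9.85%.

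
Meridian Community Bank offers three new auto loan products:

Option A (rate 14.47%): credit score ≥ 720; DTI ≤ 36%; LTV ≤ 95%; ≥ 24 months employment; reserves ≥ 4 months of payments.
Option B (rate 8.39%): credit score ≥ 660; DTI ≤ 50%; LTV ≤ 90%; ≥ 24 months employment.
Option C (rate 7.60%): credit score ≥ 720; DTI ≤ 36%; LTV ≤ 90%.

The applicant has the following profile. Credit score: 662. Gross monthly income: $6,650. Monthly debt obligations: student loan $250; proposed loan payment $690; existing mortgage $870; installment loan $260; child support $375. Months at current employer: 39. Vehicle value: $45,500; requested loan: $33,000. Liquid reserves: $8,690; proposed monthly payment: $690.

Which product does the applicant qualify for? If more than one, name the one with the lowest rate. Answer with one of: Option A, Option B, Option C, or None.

Total debts = (250 + 690 + 870 + 260 + 375) = 2,445; DTI = 2,445/6,650 = 36.8%.
LTV = 33,000/45,500 = 72.5%.
Reserves = 8,690/690 = 12.6 months.
Option A: score 662 < 720; DTI 36.8% > 36%; LTV 72.5% ≤ 95%; employment 39 ≥ 24 mo; reserves 12.6 ≥ 4 mo → does not qualify.
Option B: score 662 ≥ 660; DTI 36.8% ≤ 50%; LTV 72.5% ≤ 90%; employment 39 ≥ 24 mo → qualifies.
Option C: score 662 < 720; DTI 36.8% > 36%; LTV 72.5% ≤ 90% → does not qualify.

Option B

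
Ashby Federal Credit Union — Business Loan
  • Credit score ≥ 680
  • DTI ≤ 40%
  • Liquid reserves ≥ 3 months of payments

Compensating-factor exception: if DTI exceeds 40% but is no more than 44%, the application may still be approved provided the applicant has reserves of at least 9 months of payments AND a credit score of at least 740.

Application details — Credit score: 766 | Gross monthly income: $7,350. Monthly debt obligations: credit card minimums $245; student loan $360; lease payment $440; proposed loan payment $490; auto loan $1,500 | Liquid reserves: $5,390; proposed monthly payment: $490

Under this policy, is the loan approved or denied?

Credit score 766 ≥ 680 (meets base)
Total debts = (245 + 360 + 440 + 490 + 1,500) = 3,035. DTI = 3,035/7,350 = 41.3% > 40% — standard DTI limit exceeded.
Liquid reserves cover 5,390/490 = 11.0 months — ≥ 3 required
DTI 41.3% is within the 40%–44% exception band; checking compensating factors.
Reserves 11.0 ≥ 9 months; credit score 766 ≥ 740.
Both compensating conditions met → exception applies.

Approved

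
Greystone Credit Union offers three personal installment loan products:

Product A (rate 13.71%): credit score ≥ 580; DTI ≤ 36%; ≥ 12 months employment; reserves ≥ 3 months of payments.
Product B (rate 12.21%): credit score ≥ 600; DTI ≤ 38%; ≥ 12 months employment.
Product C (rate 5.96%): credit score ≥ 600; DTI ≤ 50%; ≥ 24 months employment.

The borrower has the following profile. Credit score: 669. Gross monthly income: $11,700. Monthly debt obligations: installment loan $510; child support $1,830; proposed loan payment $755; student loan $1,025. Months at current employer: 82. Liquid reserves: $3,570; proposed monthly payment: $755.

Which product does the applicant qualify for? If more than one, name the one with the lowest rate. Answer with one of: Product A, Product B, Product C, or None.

Product C

Total debts = (510 + 1,830 + 755 + 1,025) = 4,120; DTI = 4,120/11,700 = 35.2%.
Reserves = 3,570/755 = 4.7 months.
Product A: score 669 ≥ 580; DTI 35.2% ≤ 36%; employment 82 ≥ 12 mo; reserves 4.7 ≥ 3 mo → qualifies.
Product B: score 669 ≥ 600; DTI 35.2% ≤ 38%; employment 82 ≥ 12 mo → qualifies.
Product C: score 669 ≥ 600; DTI 35.2% ≤ 50%; employment 82 ≥ 24 mo → qualifies.
Qualifying: Product A, Product B, Product C. Lowest rate is 5.96% → Product C.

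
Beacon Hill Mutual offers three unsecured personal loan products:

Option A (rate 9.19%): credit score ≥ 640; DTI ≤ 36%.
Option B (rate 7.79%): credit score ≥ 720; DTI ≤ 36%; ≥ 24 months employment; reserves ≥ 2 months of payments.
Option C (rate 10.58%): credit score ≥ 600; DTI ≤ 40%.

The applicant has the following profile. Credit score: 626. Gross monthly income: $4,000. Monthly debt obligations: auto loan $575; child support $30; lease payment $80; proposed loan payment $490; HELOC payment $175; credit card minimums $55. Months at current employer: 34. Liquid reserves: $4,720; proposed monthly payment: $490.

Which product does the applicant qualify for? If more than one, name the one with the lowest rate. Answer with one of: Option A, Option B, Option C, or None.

Total debts = (575 + 30 + 80 + 490 + 175 + 55) = 1,405; DTI = 1,405/4,000 = 35.1%.
Reserves = 4,720/490 = 9.6 months.
Option A: score 626 < 640; DTI 35.1% ≤ 36% → does not qualify.
Option B: score 626 < 720; DTI 35.1% ≤ 36%; employment 34 ≥ 24 mo; reserves 9.6 ≥ 2 mo → does not qualify.
Option C: score 626 ≥ 600; DTI 35.1% ≤ 40% → qualifies.

Option C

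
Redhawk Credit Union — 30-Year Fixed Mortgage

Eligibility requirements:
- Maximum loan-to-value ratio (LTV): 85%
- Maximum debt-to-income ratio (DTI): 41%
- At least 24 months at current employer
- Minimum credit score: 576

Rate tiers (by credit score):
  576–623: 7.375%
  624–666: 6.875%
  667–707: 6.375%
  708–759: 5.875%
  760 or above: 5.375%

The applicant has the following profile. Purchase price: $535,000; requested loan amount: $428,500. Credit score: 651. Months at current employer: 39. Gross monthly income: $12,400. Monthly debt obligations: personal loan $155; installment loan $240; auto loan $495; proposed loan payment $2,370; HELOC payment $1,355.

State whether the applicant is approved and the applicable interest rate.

Approved at 6.875%

Credit score 651 ≥ 576 (meets minimum)
Total monthly debts = (155 + 240 + 495 + 2,370 + 1,355) = 4,615. DTI: 4,615 ÷ 12,400 = 37.2%, within the 41% cap
Employment 39 ≥ 24 months
Loan-to-value = 428,500/535,000 = 80.1% — pass (85% max)
All requirements met. Score 651 falls in the 624–666 tier → 6.875%.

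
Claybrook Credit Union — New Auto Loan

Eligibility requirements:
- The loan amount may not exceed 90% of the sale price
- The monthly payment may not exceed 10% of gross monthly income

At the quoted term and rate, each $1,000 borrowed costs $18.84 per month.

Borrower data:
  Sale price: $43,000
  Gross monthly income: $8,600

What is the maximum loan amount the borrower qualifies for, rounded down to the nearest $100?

Payment cap: 10% × $8,600 = $860/month.
At $18.84 per $1,000, that supports 860/18.84 × 1,000 ≈ $45,647 → $45,600.
LTV cap: 90% × $43,000 = $38,700 → $38,700.
Binding constraint: loan-to-value.

$38,700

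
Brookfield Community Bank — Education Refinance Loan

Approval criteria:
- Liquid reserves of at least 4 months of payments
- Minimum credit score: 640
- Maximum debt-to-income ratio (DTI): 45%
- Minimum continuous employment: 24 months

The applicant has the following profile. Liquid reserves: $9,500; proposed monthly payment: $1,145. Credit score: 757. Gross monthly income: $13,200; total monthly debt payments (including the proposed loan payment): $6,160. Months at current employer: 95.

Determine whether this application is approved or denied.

Denied

Liquid reserves cover 9,500/1,145 = 8.3 months — ≥ 4 required
Credit score 757 ≥ 640 (meets)
DTI: 6,160 ÷ 13,200 = 46.7%, exceeds the 45% cap
Employment 95 ≥ 24 months
Fails on DTI.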